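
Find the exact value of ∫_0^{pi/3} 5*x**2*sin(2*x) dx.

Integrate by parts twice (u = x^2, dv = 5*sin(2*x) dx).
An antiderivative is F(x) = -5*x**2*cos(2*x)/2 + 5*x*sin(2*x)/2 + 5*cos(2*x)/4.
Then F(pi/3) - F(0) = (-5/8 + 5*pi**2/36 + 5*sqrt(3)*pi/12) - (5/4) = -15/8 + 5*pi**2/36 + 5*sqrt(3)*pi/12.

-15/8 + 5*pi**2/36 + 5*sqrt(3)*pi/12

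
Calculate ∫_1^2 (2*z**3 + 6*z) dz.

By the power rule, an antiderivative is F(z) = z**4/2 + 3*z**2.
Then F(2) - F(1) = (20) - (7/2) = 33/2.

33/2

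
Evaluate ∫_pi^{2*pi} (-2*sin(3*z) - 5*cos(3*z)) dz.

4/3

An antiderivative is F(z) = -5*sin(3*z)/3 + 2*cos(3*z)/3.
Then F(2*pi) - F(pi) = (2/3) - (-2/3) = 4/3.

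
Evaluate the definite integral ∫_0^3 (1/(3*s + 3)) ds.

2*log(2)/3

An antiderivative is F(s) = log(3*s + 3)/3.
Then F(3) - F(0) = (log(12)/3) - (log(3)/3) = 2*log(2)/3.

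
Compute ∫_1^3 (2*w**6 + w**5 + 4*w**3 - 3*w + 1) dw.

By the power rule, an antiderivative is F(w) = 2*w**7/7 + w**6/6 + w**4 - 3*w**2/2 + w.
Then F(3) - F(1) = (5718/7) - (20/21) = 17134/21.

17134/21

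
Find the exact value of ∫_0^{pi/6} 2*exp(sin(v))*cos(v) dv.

Let u = sin(v), so du = cos(v) dv. When v = 0, u = 0; when v = pi/6, u = 1/2.
The integral becomes 2·∫ exp(u) du from 0 to 1/2, with antiderivative 2*exp(u).
Back in v: F(v) = 2*exp(sin(v)).
Then F(pi/6) - F(0) = (2*exp(1/2)) - (2) = -2 + 2*exp(1/2).

-2 + 2*exp(1/2)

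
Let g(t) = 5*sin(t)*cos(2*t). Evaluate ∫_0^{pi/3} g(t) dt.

Use the identity sin(t)cos(2*t) = [sin(3*t) + sin(-t)]/2.
An antiderivative is F(t) = 5*cos(t)/2 - 5*cos(3*t)/6.
Then F(pi/3) - F(0) = (25/12) - (5/3) = 5/12.

5/12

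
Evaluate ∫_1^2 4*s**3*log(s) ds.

Integrate by parts once (u = ln s, dv = 4*s**3 ds).
An antiderivative is F(s) = s**4*(4*log(s) - 1)/4.
Then F(2) - F(1) = (-4 + 16*log(2)) - (-1/4) = -15/4 + 16*log(2).

-15/4 + 16*log(2)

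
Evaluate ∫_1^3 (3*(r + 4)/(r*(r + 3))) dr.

log(54)

Factor the denominator: r**2 + 3*r = (r + 3)r.
Partial fractions: 3*(r + 4)/(r*(r + 3)) = -1/(r + 3) + 4/r.
An antiderivative is F(r) = 4*log(r) - log(r + 3).
Then F(3) - F(1) = (log(27/2)) - (-log(4)) = log(54).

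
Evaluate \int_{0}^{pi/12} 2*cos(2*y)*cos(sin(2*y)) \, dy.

sin(1/2)

Let u = sin(2*y), so du = 2*cos(2*y) dy. When y = 0, u = 0; when y = pi/12, u = 1/2.
The integral becomes ∫ cos(u) du from 0 to 1/2, with antiderivative sin(u).
Back in y: F(y) = sin(sin(2*y)).
Then F(pi/12) - F(0) = (sin(1/2)) - (0) = sin(1/2).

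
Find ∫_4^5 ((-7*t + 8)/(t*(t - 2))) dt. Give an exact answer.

Factor the denominator: t**2 - 2*t = t(t - 2).
Partial fractions: (-7*t + 8)/(t*(t - 2)) = -4/t - 3/(t - 2).
An antiderivative is F(t) = -4*log(t) - 3*log(t - 2).
Then F(5) - F(4) = (-4*log(5) - 3*log(3)) - (-11*log(2)) = -4*log(5) - 3*log(3) + 11*log(2).

-4*log(5) - 3*log(3) + 11*log(2)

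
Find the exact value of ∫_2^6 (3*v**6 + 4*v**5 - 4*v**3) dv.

By the power rule, an antiderivative is F(v) = 3*v**7/7 + 2*v**6/3 - v**4.
Then F(6) - F(2) = (1048464/7) - (1712/21) = 3143680/21.

3143680/21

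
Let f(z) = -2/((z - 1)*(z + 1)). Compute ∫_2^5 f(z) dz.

-log(2)

Factor the denominator: z**2 - 1 = (z + 1)(z - 1).
Partial fractions: -2/((z - 1)*(z + 1)) = 1/(z + 1) - 1/(z - 1).
An antiderivative is F(z) = -log(z - 1) + log(z + 1).
Then F(5) - F(2) = (log(3/2)) - (log(3)) = -log(2).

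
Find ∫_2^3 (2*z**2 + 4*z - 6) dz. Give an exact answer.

50/3

By the power rule, an antiderivative is F(z) = 2*z**3/3 + 2*z**2 - 6*z.
Then F(3) - F(2) = (18) - (4/3) = 50/3.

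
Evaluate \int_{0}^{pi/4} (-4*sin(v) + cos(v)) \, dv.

-4 + 5*sqrt(2)/2

An antiderivative is F(v) = sin(v) + 4*cos(v).
Then F(pi/4) - F(0) = (5*sqrt(2)/2) - (4) = -4 + 5*sqrt(2)/2.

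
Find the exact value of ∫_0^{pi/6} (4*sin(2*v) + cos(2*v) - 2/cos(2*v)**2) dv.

1 - 3*sqrt(3)/4

An antiderivative is F(v) = sin(2*v)/2 - 2*cos(2*v) - tan(2*v).
Then F(pi/6) - F(0) = (-3*sqrt(3)/4 - 1) - (-2) = 1 - 3*sqrt(3)/4.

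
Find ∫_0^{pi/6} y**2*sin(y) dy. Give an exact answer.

-2 - sqrt(3)*pi**2/72 + pi/6 + sqrt(3)

Integrate by parts twice (u = y^2, dv = sin(y) dy).
An antiderivative is F(y) = -y**2*cos(y) + 2*y*sin(y) + 2*cos(y).
Then F(pi/6) - F(0) = (-sqrt(3)*pi**2/72 + pi/6 + sqrt(3)) - (2) = -2 - sqrt(3)*pi**2/72 + pi/6 + sqrt(3).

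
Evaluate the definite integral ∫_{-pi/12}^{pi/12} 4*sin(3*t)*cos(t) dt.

Use the identity sin(3*t)cos(t) = [sin(4*t) + sin(2*t)]/2.
An antiderivative is F(t) = -cos(2*t) - cos(4*t)/2.
Then F(pi/12) - F(-pi/12) = (-sqrt(3)/2 - 1/4) - (-sqrt(3)/2 - 1/4) = 0.

0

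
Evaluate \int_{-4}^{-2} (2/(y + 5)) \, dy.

An antiderivative is F(y) = 2*log(y + 5).
Then F(-2) - F(-4) = (log(9)) - (0) = log(9).

log(9)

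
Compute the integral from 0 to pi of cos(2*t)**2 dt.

pi/2

Use the identity cos^2(2*t) = (1 + cos(4*t))/2.
An antiderivative is F(t) = t/2 + sin(4*t)/8.
Then F(pi) - F(0) = (pi/2) - (0) = pi/2.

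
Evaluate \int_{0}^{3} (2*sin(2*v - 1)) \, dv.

-cos(5) + cos(1)

Let u = 2*v - 1, so du = 2 dv. When v = 0, u = -1; when v = 3, u = 5.
The integral becomes ∫ sin(u) du from -1 to 5, with antiderivative -cos(u).
Back in v: F(v) = -cos(2*v - 1).
Then F(3) - F(0) = (-cos(5)) - (-cos(1)) = -cos(5) + cos(1).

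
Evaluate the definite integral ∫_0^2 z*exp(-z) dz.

1 - 3*exp(-2)

Integrate by parts once (u = z, dv = exp(-z) dz).
An antiderivative is F(z) = (-z - 1)*exp(-z).
Then F(2) - F(0) = (-3*exp(-2)) - (-1) = 1 - 3*exp(-2).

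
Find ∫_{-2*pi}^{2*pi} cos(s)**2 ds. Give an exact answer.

2*pi

Use the identity cos^2(s) = (1 + cos(2*s))/2.
An antiderivative is F(s) = s/2 + sin(2*s)/4.
Then F(2*pi) - F(-2*pi) = (pi) - (-pi) = 2*pi.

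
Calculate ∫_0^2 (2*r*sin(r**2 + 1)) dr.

Let u = r**2 + 1, so du = 2*r dr. When r = 0, u = 1; when r = 2, u = 5.
The integral becomes ∫ sin(u) du from 1 to 5, with antiderivative -cos(u).
Back in r: F(r) = -cos(r**2 + 1).
Then F(2) - F(0) = (-cos(5)) - (-cos(1)) = -cos(5) + cos(1).

-cos(5) + cos(1)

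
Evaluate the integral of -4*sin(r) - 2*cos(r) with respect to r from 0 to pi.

An antiderivative is F(r) = -2*sin(r) + 4*cos(r).
Then F(pi) - F(0) = (-4) - (4) = -8.

-8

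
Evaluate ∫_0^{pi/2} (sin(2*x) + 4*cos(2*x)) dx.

1

An antiderivative is F(x) = 2*sin(2*x) - cos(2*x)/2.
Then F(pi/2) - F(0) = (1/2) - (-1/2) = 1.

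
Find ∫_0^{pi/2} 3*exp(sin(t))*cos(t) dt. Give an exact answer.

Let u = sin(t), so du = cos(t) dt. When t = 0, u = 0; when t = pi/2, u = 1.
The integral becomes 3·∫ exp(u) du from 0 to 1, with antiderivative 3*exp(u).
Back in t: F(t) = 3*exp(sin(t)).
Then F(pi/2) - F(0) = (3*E) - (3) = -3 + 3*E.

-3 + 3*E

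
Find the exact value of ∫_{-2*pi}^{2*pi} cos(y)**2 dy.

Use the identity cos^2(y) = (1 + cos(2*y))/2.
An antiderivative is F(y) = y/2 + sin(2*y)/4.
Then F(2*pi) - F(-2*pi) = (pi) - (-pi) = 2*pi.

2*pi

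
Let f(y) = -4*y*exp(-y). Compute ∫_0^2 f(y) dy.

Integrate by parts once (u = y, dv = -4*exp(-y) dy).
An antiderivative is F(y) = (4*y + 4)*exp(-y).
Then F(2) - F(0) = (12*exp(-2)) - (4) = -4 + 12*exp(-2).

-4 + 12*exp(-2)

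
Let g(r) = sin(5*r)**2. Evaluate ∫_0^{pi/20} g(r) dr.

-1/20 + pi/40

Use the identity sin^2(5*r) = (1 - cos(10*r))/2.
An antiderivative is F(r) = r/2 - sin(10*r)/20.
Then F(pi/20) - F(0) = (-1/20 + pi/40) - (0) = -1/20 + pi/40.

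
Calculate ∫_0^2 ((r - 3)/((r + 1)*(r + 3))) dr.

Factor the denominator: r**2 + 4*r + 3 = (r + 3)(r + 1).
Partial fractions: (r - 3)/((r + 1)*(r + 3)) = 3/(r + 3) - 2/(r + 1).
An antiderivative is F(r) = -2*log(r + 1) + 3*log(r + 3).
Then F(2) - F(0) = (-2*log(3) + 3*log(5)) - (log(27)) = -5*log(3) + 3*log(5).

-5*log(3) + 3*log(5)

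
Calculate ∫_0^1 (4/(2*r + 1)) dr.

log(9)

An antiderivative is F(r) = 2*log(2*r + 1).
Then F(1) - F(0) = (log(9)) - (0) = log(9).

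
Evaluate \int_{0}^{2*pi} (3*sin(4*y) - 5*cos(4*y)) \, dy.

0

An antiderivative is F(y) = -5*sin(4*y)/4 - 3*cos(4*y)/4.
Then F(2*pi) - F(0) = (-3/4) - (-3/4) = 0.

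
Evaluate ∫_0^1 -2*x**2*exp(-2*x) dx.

(5 - exp(2))*exp(-2)/2

Integrate by parts twice (u = x^2, dv = -2*exp(-2*x) dx).
An antiderivative is F(x) = (2*x**2 + 2*x + 1)*exp(-2*x)/2.
Then F(1) - F(0) = (5*exp(-2)/2) - (1/2) = (5 - exp(2))*exp(-2)/2.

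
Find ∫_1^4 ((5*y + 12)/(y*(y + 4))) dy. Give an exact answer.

-2*log(5) + 12*log(2)

Factor the denominator: y**2 + 4*y = (y + 4)y.
Partial fractions: (5*y + 12)/(y*(y + 4)) = 2/(y + 4) + 3/y.
An antiderivative is F(y) = 3*log(y) + 2*log(y + 4).
Then F(4) - F(1) = (12*log(2)) - (log(25)) = -2*log(5) + 12*log(2).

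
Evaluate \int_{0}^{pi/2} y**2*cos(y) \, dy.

-2 + pi**2/4

Integrate by parts twice (u = y^2, dv = cos(y) dy).
An antiderivative is F(y) = y**2*sin(y) + 2*y*cos(y) - 2*sin(y).
Then F(pi/2) - F(0) = (-2 + pi**2/4) - (0) = -2 + pi**2/4.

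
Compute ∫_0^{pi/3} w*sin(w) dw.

Integrate by parts once (u = w, dv = sin(w) dw).
An antiderivative is F(w) = -w*cos(w) + sin(w).
Then F(pi/3) - F(0) = (-pi/6 + sqrt(3)/2) - (0) = -pi/6 + sqrt(3)/2.

-pi/6 + sqrt(3)/2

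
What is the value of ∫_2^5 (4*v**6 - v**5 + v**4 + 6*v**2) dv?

2998017/70

By the power rule, an antiderivative is F(v) = 4*v**7/7 - v**6/6 + v**5/5 + 2*v**3.
Then F(5) - F(2) = (1802375/42) - (8912/105) = 2998017/70.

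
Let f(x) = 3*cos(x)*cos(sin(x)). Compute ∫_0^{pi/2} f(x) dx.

Let u = sin(x), so du = cos(x) dx. When x = 0, u = 0; when x = pi/2, u = 1.
The integral becomes 3·∫ cos(u) du from 0 to 1, with antiderivative 3*sin(u).
Back in x: F(x) = 3*sin(sin(x)).
Then F(pi/2) - F(0) = (3*sin(1)) - (0) = 3*sin(1).

3*sin(1)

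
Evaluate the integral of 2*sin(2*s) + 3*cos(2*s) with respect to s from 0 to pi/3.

3*sqrt(3)/4 + 3/2

An antiderivative is F(s) = 3*sin(2*s)/2 - cos(2*s).
Then F(pi/3) - F(0) = (1/2 + 3*sqrt(3)/4) - (-1) = 3*sqrt(3)/4 + 3/2.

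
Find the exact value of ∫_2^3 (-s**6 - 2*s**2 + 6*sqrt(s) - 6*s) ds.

By the power rule, an antiderivative is F(s) = -s**7/7 + 4*s**(3/2) - 2*s**3/3 - 3*s**2.
Then F(3) - F(2) = (-2502/7 + 12*sqrt(3)) - (-748/21 + 8*sqrt(2)) = -6758/21 - 8*sqrt(2) + 12*sqrt(3).

-6758/21 - 8*sqrt(2) + 12*sqrt(3)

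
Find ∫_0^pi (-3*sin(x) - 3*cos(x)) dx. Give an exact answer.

An antiderivative is F(x) = -3*sin(x) + 3*cos(x).
Then F(pi) - F(0) = (-3) - (3) = -6.

-6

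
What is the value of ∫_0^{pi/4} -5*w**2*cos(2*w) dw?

Integrate by parts twice (u = w^2, dv = -5*cos(2*w) dw).
An antiderivative is F(w) = -5*w**2*sin(2*w)/2 - 5*w*cos(2*w)/2 + 5*sin(2*w)/4.
Then F(pi/4) - F(0) = (5/4 - 5*pi**2/32) - (0) = 5/4 - 5*pi**2/32.

5/4 - 5*pi**2/32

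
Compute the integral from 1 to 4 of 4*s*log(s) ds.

Integrate by parts once (u = ln s, dv = 4*s ds).
An antiderivative is F(s) = s**2*(2*log(s) - 1).
Then F(4) - F(1) = (-16 + 64*log(2)) - (-1) = -15 + 64*log(2).

-15 + 64*log(2)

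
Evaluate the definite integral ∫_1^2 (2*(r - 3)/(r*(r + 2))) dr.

Factor the denominator: r**2 + 2*r = (r + 2)r.
Partial fractions: 2*(r - 3)/(r*(r + 2)) = 5/(r + 2) - 3/r.
An antiderivative is F(r) = -3*log(r) + 5*log(r + 2).
Then F(2) - F(1) = (7*log(2)) - (5*log(3)) = -5*log(3) + 7*log(2).

-5*log(3) + 7*log(2)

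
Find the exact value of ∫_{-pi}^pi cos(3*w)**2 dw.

pi

Use the identity cos^2(3*w) = (1 + cos(6*w))/2.
An antiderivative is F(w) = w/2 + sin(6*w)/12.
Then F(pi) - F(-pi) = (pi/2) - (-pi/2) = pi.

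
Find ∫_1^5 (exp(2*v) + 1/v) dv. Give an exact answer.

An antiderivative is F(v) = exp(2*v)/2 + log(v).
Then F(5) - F(1) = (log(5) + exp(10)/2) - (exp(2)/2) = -exp(2)/2 + log(5) + exp(10)/2.

-exp(2)/2 + log(5) + exp(10)/2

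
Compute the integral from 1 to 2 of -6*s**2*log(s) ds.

Integrate by parts once (u = ln s, dv = -6*s**2 ds).
An antiderivative is F(s) = -2*s**3*(3*log(s) - 1)/3.
Then F(2) - F(1) = (16/3 - 16*log(2)) - (2/3) = 14/3 - 16*log(2).

14/3 - 16*log(2)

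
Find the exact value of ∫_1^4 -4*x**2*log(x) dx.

Integrate by parts once (u = ln x, dv = -4*x**2 dx).
An antiderivative is F(x) = -4*x**3*(3*log(x) - 1)/9.
Then F(4) - F(1) = (256/9 - 512*log(2)/3) - (4/9) = 28 - 512*log(2)/3.

28 - 512*log(2)/3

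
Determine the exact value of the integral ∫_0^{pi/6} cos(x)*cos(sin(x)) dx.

Let u = sin(x), so du = cos(x) dx. When x = 0, u = 0; when x = pi/6, u = 1/2.
The integral becomes ∫ cos(u) du from 0 to 1/2, with antiderivative sin(u).
Back in x: F(x) = sin(sin(x)).
Then F(pi/6) - F(0) = (sin(1/2)) - (0) = sin(1/2).

sin(1/2)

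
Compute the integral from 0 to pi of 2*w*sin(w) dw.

2*pi

Integrate by parts once (u = w, dv = 2*sin(w) dw).
An antiderivative is F(w) = -2*w*cos(w) + 2*sin(w).
Then F(pi) - F(0) = (2*pi) - (0) = 2*pi.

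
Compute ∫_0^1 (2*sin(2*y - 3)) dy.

Let u = 2*y - 3, so du = 2 dy. When y = 0, u = -3; when y = 1, u = -1.
The integral becomes ∫ sin(u) du from -3 to -1, with antiderivative -cos(u).
Back in y: F(y) = -cos(2*y - 3).
Then F(1) - F(0) = (-cos(1)) - (-cos(3)) = cos(3) - cos(1).

cos(3) - cos(1)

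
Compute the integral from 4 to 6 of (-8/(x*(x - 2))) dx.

-8*log(2) + 4*log(3)

Factor the denominator: x**2 - 2*x = x(x - 2).
Partial fractions: -8/(x*(x - 2)) = 4/x - 4/(x - 2).
An antiderivative is F(x) = 4*log(x) - 4*log(x - 2).
Then F(6) - F(4) = (log(81/16)) - (log(16)) = -8*log(2) + 4*log(3).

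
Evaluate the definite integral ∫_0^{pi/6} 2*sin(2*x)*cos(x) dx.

Use the identity sin(2*x)cos(x) = [sin(3*x) + sin(x)]/2.
An antiderivative is F(x) = -cos(x) - cos(3*x)/3.
Then F(pi/6) - F(0) = (-sqrt(3)/2) - (-4/3) = 4/3 - sqrt(3)/2.

4/3 - sqrt(3)/2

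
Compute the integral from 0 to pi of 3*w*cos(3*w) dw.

-2/3

Integrate by parts once (u = w, dv = 3*cos(3*w) dw).
An antiderivative is F(w) = w*sin(3*w) + cos(3*w)/3.
Then F(pi) - F(0) = (-1/3) - (1/3) = -2/3.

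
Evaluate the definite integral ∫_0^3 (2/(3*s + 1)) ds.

2*log(10)/3

An antiderivative is F(s) = 2*log(3*s + 1)/3.
Then F(3) - F(0) = (2*log(10)/3) - (0) = 2*log(10)/3.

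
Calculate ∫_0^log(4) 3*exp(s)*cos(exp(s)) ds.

Let u = exp(s), so du = exp(s) ds. When s = 0, u = 1; when s = log(4), u = 4.
The integral becomes 3·∫ cos(u) du from 1 to 4, with antiderivative 3*sin(u).
Back in s: F(s) = 3*sin(exp(s)).
Then F(log(4)) - F(0) = (3*sin(4)) - (3*sin(1)) = -3*sin(1) + 3*sin(4).

-3*sin(1) + 3*sin(4)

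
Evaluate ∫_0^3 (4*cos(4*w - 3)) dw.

Let u = 4*w - 3, so du = 4 dw. When w = 0, u = -3; when w = 3, u = 9.
The integral becomes ∫ cos(u) du from -3 to 9, with antiderivative sin(u).
Back in w: F(w) = sin(4*w - 3).
Then F(3) - F(0) = (sin(9)) - (-sin(3)) = sin(3) + sin(9).

sin(3) + sin(9)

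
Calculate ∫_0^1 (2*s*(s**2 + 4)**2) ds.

61/3

Let u = s**2 + 4, so du = 2*s ds. When s = 0, u = 4; when s = 1, u = 5.
The integral becomes ∫ u**2 du from 4 to 5, with antiderivative u**3/3.
Back in s: F(s) = (s**2 + 4)**3/3.
Then F(1) - F(0) = (125/3) - (64/3) = 61/3.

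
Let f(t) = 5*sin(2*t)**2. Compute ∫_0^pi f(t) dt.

Use the identity sin^2(2*t) = (1 - cos(4*t))/2.
An antiderivative is F(t) = 5*t/2 - 5*sin(4*t)/8.
Then F(pi) - F(0) = (5*pi/2) - (0) = 5*pi/2.

5*pi/2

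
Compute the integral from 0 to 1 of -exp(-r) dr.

-1 + exp(-1)

An antiderivative is F(r) = exp(-r).
Then F(1) - F(0) = (exp(-1)) - (1) = -1 + exp(-1).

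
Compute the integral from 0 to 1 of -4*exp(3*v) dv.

An antiderivative is F(v) = -4*exp(3*v)/3.
Then F(1) - F(0) = (-4*exp(3)/3) - (-4/3) = 4/3 - 4*exp(3)/3.

4/3 - 4*exp(3)/3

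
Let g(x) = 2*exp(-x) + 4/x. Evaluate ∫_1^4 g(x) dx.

-2*exp(-4) + 2*exp(-1) + 8*log(2)

An antiderivative is F(x) = 4*log(x) - 2*exp(-x).
Then F(4) - F(1) = (-2*exp(-4) + 8*log(2)) - (-2*exp(-1)) = -2*exp(-4) + 2*exp(-1) + 8*log(2).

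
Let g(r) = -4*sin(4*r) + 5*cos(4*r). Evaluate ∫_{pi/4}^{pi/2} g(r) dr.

An antiderivative is F(r) = 5*sin(4*r)/4 + cos(4*r).
Then F(pi/2) - F(pi/4) = (1) - (-1) = 2.

2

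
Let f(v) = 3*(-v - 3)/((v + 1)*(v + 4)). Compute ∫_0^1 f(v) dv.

Factor the denominator: v**2 + 5*v + 4 = (v + 4)(v + 1).
Partial fractions: 3*(-v - 3)/((v + 1)*(v + 4)) = -1/(v + 4) - 2/(v + 1).
An antiderivative is F(v) = -2*log(v + 1) - log(v + 4).
Then F(1) - F(0) = (-log(20)) - (-log(4)) = -log(5).

-log(5)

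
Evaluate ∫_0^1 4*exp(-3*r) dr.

An antiderivative is F(r) = -4*exp(-3*r)/3.
Then F(1) - F(0) = (-4*exp(-3)/3) - (-4/3) = 4/3 - 4*exp(-3)/3.

4/3 - 4*exp(-3)/3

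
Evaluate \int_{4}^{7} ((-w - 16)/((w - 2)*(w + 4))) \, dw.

-3*log(5) - 3*log(2) + 2*log(11)

Factor the denominator: w**2 + 2*w - 8 = (w + 4)(w - 2).
Partial fractions: (-w - 16)/((w - 2)*(w + 4)) = 2/(w + 4) - 3/(w - 2).
An antiderivative is F(w) = -3*log(w - 2) + 2*log(w + 4).
Then F(7) - F(4) = (-3*log(5) + 2*log(11)) - (log(8)) = -3*log(5) - 3*log(2) + 2*log(11).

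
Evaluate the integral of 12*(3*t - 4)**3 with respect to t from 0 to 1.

Let u = 3*t - 4, so du = 3 dt. When t = 0, u = -4; when t = 1, u = -1.
The integral becomes 4·∫ u**3 du from -4 to -1, with antiderivative u**4.
Back in t: F(t) = (3*t - 4)**4.
Then F(1) - F(0) = (1) - (256) = -255.

-255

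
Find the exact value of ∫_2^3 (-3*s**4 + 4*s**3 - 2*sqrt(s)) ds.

By the power rule, an antiderivative is F(s) = -3*s**5/5 + s**4 - 4*s**(3/2)/3.
Then F(3) - F(2) = (-324/5 - 4*sqrt(3)) - (-8*sqrt(2)/3 - 16/5) = -308/5 - 4*sqrt(3) + 8*sqrt(2)/3.

-308/5 - 4*sqrt(3) + 8*sqrt(2)/3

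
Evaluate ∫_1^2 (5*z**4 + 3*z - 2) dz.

By the power rule, an antiderivative is F(z) = z**5 + 3*z**2/2 - 2*z.
Then F(2) - F(1) = (34) - (1/2) = 67/2.

67/2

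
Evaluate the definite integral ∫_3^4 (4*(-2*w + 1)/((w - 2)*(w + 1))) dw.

Factor the denominator: w**2 - w - 2 = (w + 1)(w - 2).
Partial fractions: 4*(-2*w + 1)/((w - 2)*(w + 1)) = -4/(w + 1) - 4/(w - 2).
An antiderivative is F(w) = -4*log(w - 2) - 4*log(w + 1).
Then F(4) - F(3) = (-4*log(5) - 4*log(2)) - (-8*log(2)) = -4*log(5) + 4*log(2).

-4*log(5) + 4*log(2)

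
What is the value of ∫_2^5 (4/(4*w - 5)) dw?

An antiderivative is F(w) = log(4*w - 5).
Then F(5) - F(2) = (log(15)) - (log(3)) = log(5).

log(5)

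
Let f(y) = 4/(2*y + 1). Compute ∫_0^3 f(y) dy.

An antiderivative is F(y) = 2*log(2*y + 1).
Then F(3) - F(0) = (log(49)) - (0) = log(49).

log(49)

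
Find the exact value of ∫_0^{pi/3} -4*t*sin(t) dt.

Integrate by parts once (u = t, dv = -4*sin(t) dt).
An antiderivative is F(t) = 4*t*cos(t) - 4*sin(t).
Then F(pi/3) - F(0) = (-2*sqrt(3) + 2*pi/3) - (0) = -2*sqrt(3) + 2*pi/3.

-2*sqrt(3) + 2*pi/3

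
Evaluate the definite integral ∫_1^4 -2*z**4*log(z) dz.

2046/25 - 4096*log(2)/5

Integrate by parts once (u = ln z, dv = -2*z**4 dz).
An antiderivative is F(z) = -2*z**5*(5*log(z) - 1)/25.
Then F(4) - F(1) = (2048/25 - 4096*log(2)/5) - (2/25) = 2046/25 - 4096*log(2)/5.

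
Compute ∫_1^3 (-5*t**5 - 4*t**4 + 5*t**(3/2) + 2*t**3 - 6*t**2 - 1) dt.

By the power rule, an antiderivative is F(t) = -5*t**6/6 + 2*t**(5/2) - 4*t**5/5 + t**4/2 - 2*t**3 - t.
Then F(3) - F(1) = (-4092/5 + 18*sqrt(3)) - (-32/15) = -12244/15 + 18*sqrt(3).

-12244/15 + 18*sqrt(3)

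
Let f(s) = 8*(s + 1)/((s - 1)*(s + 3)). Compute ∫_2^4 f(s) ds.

-4*log(5) + 4*log(3) + 4*log(7)

Factor the denominator: s**2 + 2*s - 3 = (s + 3)(s - 1).
Partial fractions: 8*(s + 1)/((s - 1)*(s + 3)) = 4/(s + 3) + 4/(s - 1).
An antiderivative is F(s) = 4*log(s - 1) + 4*log(s + 3).
Then F(4) - F(2) = (4*log(3) + 4*log(7)) - (4*log(5)) = -4*log(5) + 4*log(3) + 4*log(7).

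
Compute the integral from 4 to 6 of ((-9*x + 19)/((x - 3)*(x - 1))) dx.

-5*log(5) + log(3)

Factor the denominator: x**2 - 4*x + 3 = (x - 1)(x - 3).
Partial fractions: (-9*x + 19)/((x - 3)*(x - 1)) = -5/(x - 1) - 4/(x - 3).
An antiderivative is F(x) = -4*log(x - 3) - 5*log(x - 1).
Then F(6) - F(4) = (-5*log(5) - 4*log(3)) - (-5*log(3)) = -5*log(5) + log(3).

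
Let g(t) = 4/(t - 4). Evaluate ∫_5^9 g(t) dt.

4*log(5)

An antiderivative is F(t) = 4*log(t - 4).
Then F(9) - F(5) = (4*log(5)) - (0) = 4*log(5).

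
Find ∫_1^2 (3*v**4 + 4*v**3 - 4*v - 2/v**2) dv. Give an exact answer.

By the power rule, an antiderivative is F(v) = 3*v**5/5 + v**4 - 2*v**2 + 2/v.
Then F(2) - F(1) = (141/5) - (8/5) = 133/5.

133/5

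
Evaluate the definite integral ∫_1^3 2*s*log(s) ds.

Integrate by parts once (u = ln s, dv = 2*s ds).
An antiderivative is F(s) = s**2*(2*log(s) - 1)/2.
Then F(3) - F(1) = (-9/2 + 9*log(3)) - (-1/2) = -4 + 9*log(3).

-4 + 9*log(3)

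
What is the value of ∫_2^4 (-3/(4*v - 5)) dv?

-3*log(11)/4 + 3*log(3)/4

An antiderivative is F(v) = -3*log(4*v - 5)/4.
Then F(4) - F(2) = (-3*log(11)/4) - (-3*log(3)/4) = -3*log(11)/4 + 3*log(3)/4.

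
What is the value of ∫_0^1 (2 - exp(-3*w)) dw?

An antiderivative is F(w) = 2*w + exp(-3*w)/3.
Then F(1) - F(0) = (exp(-3)/3 + 2) - (1/3) = exp(-3)/3 + 5/3.

exp(-3)/3 + 5/3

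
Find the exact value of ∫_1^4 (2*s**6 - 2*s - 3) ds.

By the power rule, an antiderivative is F(s) = 2*s**7/7 - s**2 - 3*s.
Then F(4) - F(1) = (32572/7) - (-26/7) = 32598/7.

32598/7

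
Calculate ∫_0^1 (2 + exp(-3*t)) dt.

An antiderivative is F(t) = 2*t - exp(-3*t)/3.
Then F(1) - F(0) = (2 - exp(-3)/3) - (-1/3) = 7/3 - exp(-3)/3.

7/3 - exp(-3)/3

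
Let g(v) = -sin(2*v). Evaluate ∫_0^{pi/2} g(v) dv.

-1

An antiderivative is F(v) = cos(2*v)/2.
Then F(pi/2) - F(0) = (-1/2) - (1/2) = -1.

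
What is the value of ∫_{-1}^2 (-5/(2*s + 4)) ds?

-log(32)

An antiderivative is F(s) = -5*log(2*s + 4)/2.
Then F(2) - F(-1) = (-15*log(2)/2) - (-5*log(2)/2) = -log(32).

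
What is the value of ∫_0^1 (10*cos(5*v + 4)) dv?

2*sin(9) - 2*sin(4)

Let u = 5*v + 4, so du = 5 dv. When v = 0, u = 4; when v = 1, u = 9.
The integral becomes 2·∫ cos(u) du from 4 to 9, with antiderivative 2*sin(u).
Back in v: F(v) = 2*sin(5*v + 4).
Then F(1) - F(0) = (2*sin(9)) - (2*sin(4)) = 2*sin(9) - 2*sin(4).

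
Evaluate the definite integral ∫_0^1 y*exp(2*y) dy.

1/4 + exp(2)/4

Integrate by parts once (u = y, dv = exp(2*y) dy).
An antiderivative is F(y) = (2*y - 1)*exp(2*y)/4.
Then F(1) - F(0) = (exp(2)/4) - (-1/4) = 1/4 + exp(2)/4.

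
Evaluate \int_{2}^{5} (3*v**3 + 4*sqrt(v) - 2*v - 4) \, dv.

By the power rule, an antiderivative is F(v) = 3*v**4/4 + 8*v**(3/2)/3 - v**2 - 4*v.
Then F(5) - F(2) = (40*sqrt(5)/3 + 1695/4) - (16*sqrt(2)/3) = -16*sqrt(2)/3 + 40*sqrt(5)/3 + 1695/4.

-16*sqrt(2)/3 + 40*sqrt(5)/3 + 1695/4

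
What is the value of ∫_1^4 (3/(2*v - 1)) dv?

3*log(7)/2

An antiderivative is F(v) = 3*log(2*v - 1)/2.
Then F(4) - F(1) = (3*log(7)/2) - (0) = 3*log(7)/2.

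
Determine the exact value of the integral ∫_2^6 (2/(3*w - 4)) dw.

2*log(7)/3

An antiderivative is F(w) = 2*log(3*w - 4)/3.
Then F(6) - F(2) = (2*log(14)/3) - (2*log(2)/3) = 2*log(7)/3.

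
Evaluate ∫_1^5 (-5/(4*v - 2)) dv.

An antiderivative is F(v) = -5*log(4*v - 2)/4.
Then F(5) - F(1) = (-5*log(18)/4) - (-5*log(2)/4) = -5*log(3)/2.

-5*log(3)/2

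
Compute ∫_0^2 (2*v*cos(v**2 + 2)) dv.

Let u = v**2 + 2, so du = 2*v dv. When v = 0, u = 2; when v = 2, u = 6.
The integral becomes ∫ cos(u) du from 2 to 6, with antiderivative sin(u).
Back in v: F(v) = sin(v**2 + 2).
Then F(2) - F(0) = (sin(6)) - (sin(2)) = -sin(2) + sin(6).

-sin(2) + sin(6)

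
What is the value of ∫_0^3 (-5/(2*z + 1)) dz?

-5*log(7)/2

An antiderivative is F(z) = -5*log(2*z + 1)/2.
Then F(3) - F(0) = (-5*log(7)/2) - (0) = -5*log(7)/2.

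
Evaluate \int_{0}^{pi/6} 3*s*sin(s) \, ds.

-sqrt(3)*pi/4 + 3/2

Integrate by parts once (u = s, dv = 3*sin(s) ds).
An antiderivative is F(s) = -3*s*cos(s) + 3*sin(s).
Then F(pi/6) - F(0) = (-sqrt(3)*pi/4 + 3/2) - (0) = -sqrt(3)*pi/4 + 3/2.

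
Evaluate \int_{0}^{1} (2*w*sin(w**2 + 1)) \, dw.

-cos(2) + cos(1)

Let u = w**2 + 1, so du = 2*w dw. When w = 0, u = 1; when w = 1, u = 2.
The integral becomes ∫ sin(u) du from 1 to 2, with antiderivative -cos(u).
Back in w: F(w) = -cos(w**2 + 1).
Then F(1) - F(0) = (-cos(2)) - (-cos(1)) = -cos(2) + cos(1).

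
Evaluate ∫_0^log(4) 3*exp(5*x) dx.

3069/5

Let u = exp(x), so du = exp(x) dx. When x = 0, u = 1; when x = log(4), u = 4.
The integral becomes 3·∫ u**4 du from 1 to 4, with antiderivative 3*u**5/5.
Back in x: F(x) = 3*exp(5*x)/5.
Then F(log(4)) - F(0) = (3072/5) - (3/5) = 3069/5.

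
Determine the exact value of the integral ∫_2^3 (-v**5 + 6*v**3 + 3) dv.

By the power rule, an antiderivative is F(v) = -v**6/6 + 3*v**4/2 + 3*v.
Then F(3) - F(2) = (9) - (58/3) = -31/3.

-31/3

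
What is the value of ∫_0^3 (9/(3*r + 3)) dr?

log(64)

Let u = 3*r + 3, so du = 3 dr. When r = 0, u = 3; when r = 3, u = 12.
The integral becomes 3·∫ 1/u du from 3 to 12, with antiderivative 3*log(u).
Back in r: F(r) = 3*log(3*r + 3).
Then F(3) - F(0) = (3*log(3) + 6*log(2)) - (log(27)) = log(64).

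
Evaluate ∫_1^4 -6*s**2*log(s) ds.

Integrate by parts once (u = ln s, dv = -6*s**2 ds).
An antiderivative is F(s) = -2*s**3*(3*log(s) - 1)/3.
Then F(4) - F(1) = (128/3 - 256*log(2)) - (2/3) = 42 - 256*log(2).

42 - 256*log(2)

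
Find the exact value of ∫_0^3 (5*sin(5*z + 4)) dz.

Let u = 5*z + 4, so du = 5 dz. When z = 0, u = 4; when z = 3, u = 19.
The integral becomes ∫ sin(u) du from 4 to 19, with antiderivative -cos(u).
Back in z: F(z) = -cos(5*z + 4).
Then F(3) - F(0) = (-cos(19)) - (-cos(4)) = -cos(19) + cos(4).

-cos(19) + cos(4)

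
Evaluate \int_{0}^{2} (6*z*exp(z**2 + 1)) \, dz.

Let u = z**2 + 1, so du = 2*z dz. When z = 0, u = 1; when z = 2, u = 5.
The integral becomes 3·∫ exp(u) du from 1 to 5, with antiderivative 3*exp(u).
Back in z: F(z) = 3*exp(z**2 + 1).
Then F(2) - F(0) = (3*exp(5)) - (3*exp(1)) = -3*exp(1)*(1 - exp(4)).

-3*exp(1)*(1 - exp(4))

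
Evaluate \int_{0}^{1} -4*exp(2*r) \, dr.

An antiderivative is F(r) = -2*exp(2*r).
Then F(1) - F(0) = (-2*exp(2)) - (-2) = 2 - 2*exp(2).

2 - 2*exp(2)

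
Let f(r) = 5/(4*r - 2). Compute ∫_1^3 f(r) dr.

An antiderivative is F(r) = 5*log(4*r - 2)/4.
Then F(3) - F(1) = (5*log(10)/4) - (5*log(2)/4) = 5*log(5)/4.

5*log(5)/4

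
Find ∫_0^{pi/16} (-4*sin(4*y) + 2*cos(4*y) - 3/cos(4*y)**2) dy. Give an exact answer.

-7/4 + 3*sqrt(2)/4

An antiderivative is F(y) = sin(4*y)/2 + cos(4*y) - 3*tan(4*y)/4.
Then F(pi/16) - F(0) = (-3/4 + 3*sqrt(2)/4) - (1) = -7/4 + 3*sqrt(2)/4.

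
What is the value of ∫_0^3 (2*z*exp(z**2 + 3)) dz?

-exp(3) + exp(12)

Let u = z**2 + 3, so du = 2*z dz. When z = 0, u = 3; when z = 3, u = 12.
The integral becomes ∫ exp(u) du from 3 to 12, with antiderivative exp(u).
Back in z: F(z) = exp(z**2 + 3).
Then F(3) - F(0) = (exp(12)) - (exp(3)) = -exp(3) + exp(12).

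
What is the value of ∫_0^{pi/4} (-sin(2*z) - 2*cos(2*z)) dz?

An antiderivative is F(z) = -sin(2*z) + cos(2*z)/2.
Then F(pi/4) - F(0) = (-1) - (1/2) = -3/2.

-3/2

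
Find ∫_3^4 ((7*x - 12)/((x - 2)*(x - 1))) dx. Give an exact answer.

Factor the denominator: x**2 - 3*x + 2 = (x - 1)(x - 2).
Partial fractions: (7*x - 12)/((x - 2)*(x - 1)) = 5/(x - 1) + 2/(x - 2).
An antiderivative is F(x) = 2*log(x - 2) + 5*log(x - 1).
Then F(4) - F(3) = (2*log(2) + 5*log(3)) - (log(32)) = -3*log(2) + 5*log(3).

-3*log(2) + 5*log(3)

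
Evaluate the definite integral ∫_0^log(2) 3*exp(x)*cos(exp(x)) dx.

Let u = exp(x), so du = exp(x) dx. When x = 0, u = 1; when x = log(2), u = 2.
The integral becomes 3·∫ cos(u) du from 1 to 2, with antiderivative 3*sin(u).
Back in x: F(x) = 3*sin(exp(x)).
Then F(log(2)) - F(0) = (3*sin(2)) - (3*sin(1)) = -3*sin(1) + 3*sin(2).

-3*sin(1) + 3*sin(2)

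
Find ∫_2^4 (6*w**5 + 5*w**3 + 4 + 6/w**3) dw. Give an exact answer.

69449/16

By the power rule, an antiderivative is F(w) = w**6 + 5*w**4/4 + 4*w - 3/w**2.
Then F(4) - F(2) = (70909/16) - (365/4) = 69449/16.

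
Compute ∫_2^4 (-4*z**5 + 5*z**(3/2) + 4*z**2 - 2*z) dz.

-7684/3 - 8*sqrt(2)

By the power rule, an antiderivative is F(z) = -2*z**6/3 + 2*z**(5/2) + 4*z**3/3 - z**2.
Then F(4) - F(2) = (-7792/3) - (-36 + 8*sqrt(2)) = -7684/3 - 8*sqrt(2).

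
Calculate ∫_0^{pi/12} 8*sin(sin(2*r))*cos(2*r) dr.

Let u = sin(2*r), so du = 2*cos(2*r) dr. When r = 0, u = 0; when r = pi/12, u = 1/2.
The integral becomes 4·∫ sin(u) du from 0 to 1/2, with antiderivative -4*cos(u).
Back in r: F(r) = -4*cos(sin(2*r)).
Then F(pi/12) - F(0) = (-4*cos(1/2)) - (-4) = 4 - 4*cos(1/2).

4 - 4*cos(1/2)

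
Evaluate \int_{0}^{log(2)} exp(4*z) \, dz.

15/4

Let u = exp(z), so du = exp(z) dz. When z = 0, u = 1; when z = log(2), u = 2.
The integral becomes ∫ u**3 du from 1 to 2, with antiderivative u**4/4.
Back in z: F(z) = exp(4*z)/4.
Then F(log(2)) - F(0) = (4) - (1/4) = 15/4.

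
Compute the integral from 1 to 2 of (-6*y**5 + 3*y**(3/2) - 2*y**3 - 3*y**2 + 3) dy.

By the power rule, an antiderivative is F(y) = -y**6 + 6*y**(5/2)/5 - y**4/2 - y**3 + 3*y.
Then F(2) - F(1) = (-74 + 24*sqrt(2)/5) - (17/10) = -757/10 + 24*sqrt(2)/5.

-757/10 + 24*sqrt(2)/5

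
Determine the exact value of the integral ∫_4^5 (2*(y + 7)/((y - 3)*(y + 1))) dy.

-3*log(3) + 2*log(2) + 3*log(5)

Factor the denominator: y**2 - 2*y - 3 = (y + 1)(y - 3).
Partial fractions: 2*(y + 7)/((y - 3)*(y + 1)) = -3/(y + 1) + 5/(y - 3).
An antiderivative is F(y) = 5*log(y - 3) - 3*log(y + 1).
Then F(5) - F(4) = (log(4/27)) - (-3*log(5)) = -3*log(3) + 2*log(2) + 3*log(5).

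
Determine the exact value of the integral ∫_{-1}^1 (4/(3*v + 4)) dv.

An antiderivative is F(v) = 4*log(3*v + 4)/3.
Then F(1) - F(-1) = (4*log(7)/3) - (0) = 4*log(7)/3.

4*log(7)/3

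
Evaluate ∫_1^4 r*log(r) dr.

Integrate by parts once (u = ln r, dv = r dr).
An antiderivative is F(r) = r**2*(2*log(r) - 1)/4.
Then F(4) - F(1) = (-4 + 16*log(2)) - (-1/4) = -15/4 + 16*log(2).

-15/4 + 16*log(2)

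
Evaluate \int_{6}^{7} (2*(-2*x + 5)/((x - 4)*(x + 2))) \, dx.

-7*log(3) + 10*log(2)

Factor the denominator: x**2 - 2*x - 8 = (x + 2)(x - 4).
Partial fractions: 2*(-2*x + 5)/((x - 4)*(x + 2)) = -3/(x + 2) - 1/(x - 4).
An antiderivative is F(x) = -log(x - 4) - 3*log(x + 2).
Then F(7) - F(6) = (-7*log(3)) - (-10*log(2)) = -7*log(3) + 10*log(2).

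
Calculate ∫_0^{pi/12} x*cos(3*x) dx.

Integrate by parts once (u = x, dv = cos(3*x) dx).
An antiderivative is F(x) = x*sin(3*x)/3 + cos(3*x)/9.
Then F(pi/12) - F(0) = (sqrt(2)*(pi + 4)/72) - (1/9) = -1/9 + sqrt(2)*pi/72 + sqrt(2)/18.

-1/9 + sqrt(2)*pi/72 + sqrt(2)/18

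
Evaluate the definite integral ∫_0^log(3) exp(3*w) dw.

Let u = exp(w), so du = exp(w) dw. When w = 0, u = 1; when w = log(3), u = 3.
The integral becomes ∫ u**2 du from 1 to 3, with antiderivative u**3/3.
Back in w: F(w) = exp(3*w)/3.
Then F(log(3)) - F(0) = (9) - (1/3) = 26/3.

26/3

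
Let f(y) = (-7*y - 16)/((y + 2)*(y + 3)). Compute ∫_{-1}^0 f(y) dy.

Factor the denominator: y**2 + 5*y + 6 = (y + 3)(y + 2).
Partial fractions: (-7*y - 16)/((y + 2)*(y + 3)) = -5/(y + 3) - 2/(y + 2).
An antiderivative is F(y) = -2*log(y + 2) - 5*log(y + 3).
Then F(0) - F(-1) = (-5*log(3) - 2*log(2)) - (-log(32)) = -5*log(3) + 3*log(2).

-5*log(3) + 3*log(2)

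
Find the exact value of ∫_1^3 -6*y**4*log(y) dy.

Integrate by parts once (u = ln y, dv = -6*y**4 dy).
An antiderivative is F(y) = -6*y**5*(5*log(y) - 1)/25.
Then F(3) - F(1) = (1458/25 - 1458*log(3)/5) - (6/25) = 1452/25 - 1458*log(3)/5.

1452/25 - 1458*log(3)/5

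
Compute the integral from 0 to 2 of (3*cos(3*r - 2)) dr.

Let u = 3*r - 2, so du = 3 dr. When r = 0, u = -2; when r = 2, u = 4.
The integral becomes ∫ cos(u) du from -2 to 4, with antiderivative sin(u).
Back in r: F(r) = sin(3*r - 2).
Then F(2) - F(0) = (sin(4)) - (-sin(2)) = sin(4) + sin(2).

sin(4) + sin(2)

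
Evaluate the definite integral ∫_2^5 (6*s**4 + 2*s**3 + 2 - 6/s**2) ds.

40203/10

By the power rule, an antiderivative is F(s) = 6*s**5/5 + s**4/2 + 2*s + 6/s.
Then F(5) - F(2) = (40737/10) - (267/5) = 40203/10.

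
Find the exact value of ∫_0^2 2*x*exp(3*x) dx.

2/9 + 10*exp(6)/9

Integrate by parts once (u = x, dv = 2*exp(3*x) dx).
An antiderivative is F(x) = (6*x - 2)*exp(3*x)/9.
Then F(2) - F(0) = (10*exp(6)/9) - (-2/9) = 2/9 + 10*exp(6)/9.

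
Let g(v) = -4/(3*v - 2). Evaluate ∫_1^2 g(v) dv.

An antiderivative is F(v) = -4*log(3*v - 2)/3.
Then F(2) - F(1) = (-8*log(2)/3) - (0) = -8*log(2)/3.

-8*log(2)/3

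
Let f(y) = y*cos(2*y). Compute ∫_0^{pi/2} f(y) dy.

Integrate by parts once (u = y, dv = cos(2*y) dy).
An antiderivative is F(y) = y*sin(2*y)/2 + cos(2*y)/4.
Then F(pi/2) - F(0) = (-1/4) - (1/4) = -1/2.

-1/2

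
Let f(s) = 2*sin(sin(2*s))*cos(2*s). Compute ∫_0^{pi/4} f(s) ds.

Let u = sin(2*s), so du = 2*cos(2*s) ds. When s = 0, u = 0; when s = pi/4, u = 1.
The integral becomes ∫ sin(u) du from 0 to 1, with antiderivative -cos(u).
Back in s: F(s) = -cos(sin(2*s)).
Then F(pi/4) - F(0) = (-cos(1)) - (-1) = 1 - cos(1).

1 - cos(1)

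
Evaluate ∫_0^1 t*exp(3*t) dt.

Integrate by parts once (u = t, dv = exp(3*t) dt).
An antiderivative is F(t) = (3*t - 1)*exp(3*t)/9.
Then F(1) - F(0) = (2*exp(3)/9) - (-1/9) = 1/9 + 2*exp(3)/9.

1/9 + 2*exp(3)/9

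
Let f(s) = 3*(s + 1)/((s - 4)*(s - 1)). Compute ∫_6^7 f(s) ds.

Factor the denominator: s**2 - 5*s + 4 = (s - 1)(s - 4).
Partial fractions: 3*(s + 1)/((s - 4)*(s - 1)) = -2/(s - 1) + 5/(s - 4).
An antiderivative is F(s) = 5*log(s - 4) - 2*log(s - 1).
Then F(7) - F(6) = (log(27/4)) - (log(32/25)) = -7*log(2) + 2*log(5) + 3*log(3).

-7*log(2) + 2*log(5) + 3*log(3)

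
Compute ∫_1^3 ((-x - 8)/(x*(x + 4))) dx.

Factor the denominator: x**2 + 4*x = (x + 4)x.
Partial fractions: (-x - 8)/(x*(x + 4)) = 1/(x + 4) - 2/x.
An antiderivative is F(x) = -2*log(x) + log(x + 4).
Then F(3) - F(1) = (log(7/9)) - (log(5)) = log(7/45).

log(7/45)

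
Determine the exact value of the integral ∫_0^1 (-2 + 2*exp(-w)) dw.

-2*exp(-1)

An antiderivative is F(w) = -2*w - 2*exp(-w).
Then F(1) - F(0) = (-2 - 2*exp(-1)) - (-2) = -2*exp(-1).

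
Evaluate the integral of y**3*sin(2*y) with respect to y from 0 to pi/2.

Integrate by parts 3 times (u = y^3, dv = sin(2*y) dy).
An antiderivative is F(y) = -y**3*cos(2*y)/2 + 3*y**2*sin(2*y)/4 + 3*y*cos(2*y)/4 - 3*sin(2*y)/8.
Then F(pi/2) - F(0) = (pi*(-6 + pi**2)/16) - (0) = pi*(-6 + pi**2)/16.

pi*(-6 + pi**2)/16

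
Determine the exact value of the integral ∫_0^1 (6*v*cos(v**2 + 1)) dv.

-3*sin(1) + 3*sin(2)

Let u = v**2 + 1, so du = 2*v dv. When v = 0, u = 1; when v = 1, u = 2.
The integral becomes 3·∫ cos(u) du from 1 to 2, with antiderivative 3*sin(u).
Back in v: F(v) = 3*sin(v**2 + 1).
Then F(1) - F(0) = (3*sin(2)) - (3*sin(1)) = -3*sin(1) + 3*sin(2).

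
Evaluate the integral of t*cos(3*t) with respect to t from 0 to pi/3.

Integrate by parts once (u = t, dv = cos(3*t) dt).
An antiderivative is F(t) = t*sin(3*t)/3 + cos(3*t)/9.
Then F(pi/3) - F(0) = (-1/9) - (1/9) = -2/9.

-2/9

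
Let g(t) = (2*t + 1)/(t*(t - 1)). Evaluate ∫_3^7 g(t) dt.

Factor the denominator: t**2 - t = t(t - 1).
Partial fractions: (2*t + 1)/(t*(t - 1)) = -1/t + 3/(t - 1).
An antiderivative is F(t) = -log(t) + 3*log(t - 1).
Then F(7) - F(3) = (-log(7) + 3*log(2) + 3*log(3)) - (log(8/3)) = log(81/7).

log(81/7)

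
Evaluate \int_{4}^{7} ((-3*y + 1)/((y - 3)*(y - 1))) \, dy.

Factor the denominator: y**2 - 4*y + 3 = (y - 1)(y - 3).
Partial fractions: (-3*y + 1)/((y - 3)*(y - 1)) = 1/(y - 1) - 4/(y - 3).
An antiderivative is F(y) = -4*log(y - 3) + log(y - 1).
Then F(7) - F(4) = (-7*log(2) + log(3)) - (log(3)) = -7*log(2).

-7*log(2)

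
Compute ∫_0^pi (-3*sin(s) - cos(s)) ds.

-6

An antiderivative is F(s) = -sin(s) + 3*cos(s).
Then F(pi) - F(0) = (-3) - (3) = -6.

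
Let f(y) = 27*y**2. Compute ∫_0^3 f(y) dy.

Let u = 3*y, so du = 3 dy. When y = 0, u = 0; when y = 3, u = 9.
The integral becomes ∫ u**2 du from 0 to 9, with antiderivative u**3/3.
Back in y: F(y) = 9*y**3.
Then F(3) - F(0) = (243) - (0) = 243.

243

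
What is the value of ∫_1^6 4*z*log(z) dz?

Integrate by parts once (u = ln z, dv = 4*z dz).
An antiderivative is F(z) = z**2*(2*log(z) - 1).
Then F(6) - F(1) = (-36 + 72*log(2) + 72*log(3)) - (-1) = -35 + 72*log(2) + 72*log(3).

-35 + 72*log(2) + 72*log(3)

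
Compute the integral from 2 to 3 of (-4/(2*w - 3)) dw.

An antiderivative is F(w) = -2*log(2*w - 3).
Then F(3) - F(2) = (-log(9)) - (0) = -log(9).

-log(9)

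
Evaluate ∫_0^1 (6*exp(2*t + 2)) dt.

-3*(1 - exp(2))*exp(2)

Let u = 2*t + 2, so du = 2 dt. When t = 0, u = 2; when t = 1, u = 4.
The integral becomes 3·∫ exp(u) du from 2 to 4, with antiderivative 3*exp(u).
Back in t: F(t) = 3*exp(2*t + 2).
Then F(1) - F(0) = (3*exp(4)) - (3*exp(2)) = -3*(1 - exp(2))*exp(2).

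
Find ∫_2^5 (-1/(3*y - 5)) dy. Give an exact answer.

-log(10)/3

An antiderivative is F(y) = -log(3*y - 5)/3.
Then F(5) - F(2) = (-log(10)/3) - (0) = -log(10)/3.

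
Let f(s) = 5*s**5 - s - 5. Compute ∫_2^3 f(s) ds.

By the power rule, an antiderivative is F(s) = 5*s**6/6 - s**2/2 - 5*s.
Then F(3) - F(2) = (588) - (124/3) = 1640/3.

1640/3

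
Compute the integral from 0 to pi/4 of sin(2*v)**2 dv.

pi/8

Use the identity sin^2(2*v) = (1 - cos(4*v))/2.
An antiderivative is F(v) = v/2 - sin(4*v)/8.
Then F(pi/4) - F(0) = (pi/8) - (0) = pi/8.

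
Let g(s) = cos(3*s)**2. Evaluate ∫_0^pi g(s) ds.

pi/2

Use the identity cos^2(3*s) = (1 + cos(6*s))/2.
An antiderivative is F(s) = s/2 + sin(6*s)/12.
Then F(pi) - F(0) = (pi/2) - (0) = pi/2.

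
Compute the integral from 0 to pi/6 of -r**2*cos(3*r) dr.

Integrate by parts twice (u = r^2, dv = -cos(3*r) dr).
An antiderivative is F(r) = -r**2*sin(3*r)/3 - 2*r*cos(3*r)/9 + 2*sin(3*r)/27.
Then F(pi/6) - F(0) = (2/27 - pi**2/108) - (0) = 2/27 - pi**2/108.

2/27 - pi**2/108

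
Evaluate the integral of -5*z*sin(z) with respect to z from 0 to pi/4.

Integrate by parts once (u = z, dv = -5*sin(z) dz).
An antiderivative is F(z) = 5*z*cos(z) - 5*sin(z).
Then F(pi/4) - F(0) = (5*sqrt(2)*(-4 + pi)/8) - (0) = 5*sqrt(2)*(-4 + pi)/8.

5*sqrt(2)*(-4 + pi)/8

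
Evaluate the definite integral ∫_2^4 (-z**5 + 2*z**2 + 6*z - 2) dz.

-1808/3

By the power rule, an antiderivative is F(z) = -z**6/6 + 2*z**3/3 + 3*z**2 - 2*z.
Then F(4) - F(2) = (-600) - (8/3) = -1808/3.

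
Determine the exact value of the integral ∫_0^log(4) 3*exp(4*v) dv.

765/4

Let u = exp(v), so du = exp(v) dv. When v = 0, u = 1; when v = log(4), u = 4.
The integral becomes 3·∫ u**3 du from 1 to 4, with antiderivative 3*u**4/4.
Back in v: F(v) = 3*exp(4*v)/4.
Then F(log(4)) - F(0) = (192) - (3/4) = 765/4.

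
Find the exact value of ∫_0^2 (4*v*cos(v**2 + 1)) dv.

2*sin(5) - 2*sin(1)

Let u = v**2 + 1, so du = 2*v dv. When v = 0, u = 1; when v = 2, u = 5.
The integral becomes 2·∫ cos(u) du from 1 to 5, with antiderivative 2*sin(u).
Back in v: F(v) = 2*sin(v**2 + 1).
Then F(2) - F(0) = (2*sin(5)) - (2*sin(1)) = 2*sin(5) - 2*sin(1).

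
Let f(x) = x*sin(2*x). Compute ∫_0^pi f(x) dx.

Integrate by parts once (u = x, dv = sin(2*x) dx).
An antiderivative is F(x) = -x*cos(2*x)/2 + sin(2*x)/4.
Then F(pi) - F(0) = (-pi/2) - (0) = -pi/2.

-pi/2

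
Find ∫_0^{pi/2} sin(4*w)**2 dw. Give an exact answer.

Use the identity sin^2(4*w) = (1 - cos(8*w))/2.
An antiderivative is F(w) = w/2 - sin(8*w)/16.
Then F(pi/2) - F(0) = (pi/4) - (0) = pi/4.

pi/4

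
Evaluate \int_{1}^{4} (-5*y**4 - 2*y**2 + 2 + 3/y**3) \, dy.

-33843/32

By the power rule, an antiderivative is F(y) = -y**5 - 2*y**3/3 + 2*y - 3/(2*y**2).
Then F(4) - F(1) = (-101641/96) - (-7/6) = -33843/32.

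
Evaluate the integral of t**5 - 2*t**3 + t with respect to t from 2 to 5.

By the power rule, an antiderivative is F(t) = t**6/6 - t**4/2 + t**2/2.
Then F(5) - F(2) = (13825/6) - (14/3) = 4599/2.

4599/2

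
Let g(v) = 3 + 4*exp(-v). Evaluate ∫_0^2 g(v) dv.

An antiderivative is F(v) = 3*v - 4*exp(-v).
Then F(2) - F(0) = (6 - 4*exp(-2)) - (-4) = 10 - 4*exp(-2).

10 - 4*exp(-2)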